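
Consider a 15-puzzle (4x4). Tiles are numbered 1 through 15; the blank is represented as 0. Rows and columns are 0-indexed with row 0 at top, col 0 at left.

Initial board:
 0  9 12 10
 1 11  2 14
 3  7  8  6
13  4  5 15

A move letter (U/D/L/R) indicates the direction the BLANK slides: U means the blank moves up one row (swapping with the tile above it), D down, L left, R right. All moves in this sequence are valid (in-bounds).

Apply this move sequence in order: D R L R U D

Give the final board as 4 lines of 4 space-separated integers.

Answer:  1  9 12 10
11  0  2 14
 3  7  8  6
13  4  5 15

Derivation:
After move 1 (D):
 1  9 12 10
 0 11  2 14
 3  7  8  6
13  4  5 15

After move 2 (R):
 1  9 12 10
11  0  2 14
 3  7  8  6
13  4  5 15

After move 3 (L):
 1  9 12 10
 0 11  2 14
 3  7  8  6
13  4  5 15

After move 4 (R):
 1  9 12 10
11  0  2 14
 3  7  8  6
13  4  5 15

After move 5 (U):
 1  0 12 10
11  9  2 14
 3  7  8  6
13  4  5 15

After move 6 (D):
 1  9 12 10
11  0  2 14
 3  7  8  6
13  4  5 15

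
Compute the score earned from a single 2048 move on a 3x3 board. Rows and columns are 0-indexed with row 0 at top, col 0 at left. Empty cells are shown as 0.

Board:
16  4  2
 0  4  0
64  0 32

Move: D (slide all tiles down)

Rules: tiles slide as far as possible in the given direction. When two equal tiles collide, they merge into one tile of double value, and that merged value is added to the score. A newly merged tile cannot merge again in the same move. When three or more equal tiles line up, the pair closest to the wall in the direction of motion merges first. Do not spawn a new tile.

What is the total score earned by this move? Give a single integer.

Answer: 8

Derivation:
Slide down:
col 0: [16, 0, 64] -> [0, 16, 64]  score +0 (running 0)
col 1: [4, 4, 0] -> [0, 0, 8]  score +8 (running 8)
col 2: [2, 0, 32] -> [0, 2, 32]  score +0 (running 8)
Board after move:
 0  0  0
16  0  2
64  8 32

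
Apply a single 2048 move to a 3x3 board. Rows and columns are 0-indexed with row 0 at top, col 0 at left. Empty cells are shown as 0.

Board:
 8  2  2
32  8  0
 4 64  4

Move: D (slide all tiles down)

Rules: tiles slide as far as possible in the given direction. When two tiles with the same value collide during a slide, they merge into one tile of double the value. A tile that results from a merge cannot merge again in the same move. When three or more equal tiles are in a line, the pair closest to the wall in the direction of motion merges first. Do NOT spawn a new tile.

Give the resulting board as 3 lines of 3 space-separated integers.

Answer:  8  2  0
32  8  2
 4 64  4

Derivation:
Slide down:
col 0: [8, 32, 4] -> [8, 32, 4]
col 1: [2, 8, 64] -> [2, 8, 64]
col 2: [2, 0, 4] -> [0, 2, 4]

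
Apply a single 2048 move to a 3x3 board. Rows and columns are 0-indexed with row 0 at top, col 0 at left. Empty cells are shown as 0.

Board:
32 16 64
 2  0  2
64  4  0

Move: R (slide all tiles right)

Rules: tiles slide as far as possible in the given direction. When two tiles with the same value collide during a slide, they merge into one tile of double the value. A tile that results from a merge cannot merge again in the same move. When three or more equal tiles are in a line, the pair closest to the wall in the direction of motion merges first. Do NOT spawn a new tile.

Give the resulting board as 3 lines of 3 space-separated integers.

Answer: 32 16 64
 0  0  4
 0 64  4

Derivation:
Slide right:
row 0: [32, 16, 64] -> [32, 16, 64]
row 1: [2, 0, 2] -> [0, 0, 4]
row 2: [64, 4, 0] -> [0, 64, 4]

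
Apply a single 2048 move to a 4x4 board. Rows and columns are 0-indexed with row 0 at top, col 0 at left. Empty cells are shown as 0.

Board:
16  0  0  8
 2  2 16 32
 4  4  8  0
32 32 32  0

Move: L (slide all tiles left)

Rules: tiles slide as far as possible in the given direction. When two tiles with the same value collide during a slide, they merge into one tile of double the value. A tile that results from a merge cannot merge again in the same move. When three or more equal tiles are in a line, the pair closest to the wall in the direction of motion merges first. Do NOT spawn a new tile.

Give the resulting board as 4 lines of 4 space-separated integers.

Slide left:
row 0: [16, 0, 0, 8] -> [16, 8, 0, 0]
row 1: [2, 2, 16, 32] -> [4, 16, 32, 0]
row 2: [4, 4, 8, 0] -> [8, 8, 0, 0]
row 3: [32, 32, 32, 0] -> [64, 32, 0, 0]

Answer: 16  8  0  0
 4 16 32  0
 8  8  0  0
64 32  0  0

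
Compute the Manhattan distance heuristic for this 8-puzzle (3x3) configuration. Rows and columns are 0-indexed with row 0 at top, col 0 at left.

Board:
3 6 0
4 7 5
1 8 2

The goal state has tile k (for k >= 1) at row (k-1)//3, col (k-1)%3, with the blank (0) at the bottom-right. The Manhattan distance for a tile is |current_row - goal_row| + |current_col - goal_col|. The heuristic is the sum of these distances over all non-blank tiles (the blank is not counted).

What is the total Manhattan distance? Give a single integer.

Answer: 12

Derivation:
Tile 3: at (0,0), goal (0,2), distance |0-0|+|0-2| = 2
Tile 6: at (0,1), goal (1,2), distance |0-1|+|1-2| = 2
Tile 4: at (1,0), goal (1,0), distance |1-1|+|0-0| = 0
Tile 7: at (1,1), goal (2,0), distance |1-2|+|1-0| = 2
Tile 5: at (1,2), goal (1,1), distance |1-1|+|2-1| = 1
Tile 1: at (2,0), goal (0,0), distance |2-0|+|0-0| = 2
Tile 8: at (2,1), goal (2,1), distance |2-2|+|1-1| = 0
Tile 2: at (2,2), goal (0,1), distance |2-0|+|2-1| = 3
Sum: 2 + 2 + 0 + 2 + 1 + 2 + 0 + 3 = 12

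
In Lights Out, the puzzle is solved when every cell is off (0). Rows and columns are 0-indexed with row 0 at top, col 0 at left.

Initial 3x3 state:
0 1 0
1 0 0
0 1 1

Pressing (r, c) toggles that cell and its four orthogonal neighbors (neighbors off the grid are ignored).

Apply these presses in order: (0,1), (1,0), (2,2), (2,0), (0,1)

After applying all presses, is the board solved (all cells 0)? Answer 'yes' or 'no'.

After press 1 at (0,1):
1 0 1
1 1 0
0 1 1

After press 2 at (1,0):
0 0 1
0 0 0
1 1 1

After press 3 at (2,2):
0 0 1
0 0 1
1 0 0

After press 4 at (2,0):
0 0 1
1 0 1
0 1 0

After press 5 at (0,1):
1 1 0
1 1 1
0 1 0

Lights still on: 6

Answer: no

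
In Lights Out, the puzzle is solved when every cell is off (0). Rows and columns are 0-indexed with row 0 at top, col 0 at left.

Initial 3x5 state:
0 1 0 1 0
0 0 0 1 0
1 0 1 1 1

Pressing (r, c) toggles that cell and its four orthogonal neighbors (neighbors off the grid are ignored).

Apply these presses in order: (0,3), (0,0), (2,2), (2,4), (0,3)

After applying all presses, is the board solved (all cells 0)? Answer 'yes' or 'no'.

Answer: no

Derivation:
After press 1 at (0,3):
0 1 1 0 1
0 0 0 0 0
1 0 1 1 1

After press 2 at (0,0):
1 0 1 0 1
1 0 0 0 0
1 0 1 1 1

After press 3 at (2,2):
1 0 1 0 1
1 0 1 0 0
1 1 0 0 1

After press 4 at (2,4):
1 0 1 0 1
1 0 1 0 1
1 1 0 1 0

After press 5 at (0,3):
1 0 0 1 0
1 0 1 1 1
1 1 0 1 0

Lights still on: 9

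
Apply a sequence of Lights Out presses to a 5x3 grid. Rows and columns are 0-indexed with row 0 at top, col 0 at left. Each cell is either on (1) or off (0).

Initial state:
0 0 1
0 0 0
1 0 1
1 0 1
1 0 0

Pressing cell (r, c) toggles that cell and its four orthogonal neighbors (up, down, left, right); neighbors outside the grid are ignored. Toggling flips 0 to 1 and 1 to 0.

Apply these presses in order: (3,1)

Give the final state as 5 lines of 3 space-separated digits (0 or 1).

Answer: 0 0 1
0 0 0
1 1 1
0 1 0
1 1 0

Derivation:
After press 1 at (3,1):
0 0 1
0 0 0
1 1 1
0 1 0
1 1 0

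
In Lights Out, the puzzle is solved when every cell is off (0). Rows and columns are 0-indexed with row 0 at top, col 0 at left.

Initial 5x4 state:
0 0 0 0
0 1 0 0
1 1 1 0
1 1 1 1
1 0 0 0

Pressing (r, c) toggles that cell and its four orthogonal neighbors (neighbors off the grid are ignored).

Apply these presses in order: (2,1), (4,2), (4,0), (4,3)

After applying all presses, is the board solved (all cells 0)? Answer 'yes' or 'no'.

Answer: yes

Derivation:
After press 1 at (2,1):
0 0 0 0
0 0 0 0
0 0 0 0
1 0 1 1
1 0 0 0

After press 2 at (4,2):
0 0 0 0
0 0 0 0
0 0 0 0
1 0 0 1
1 1 1 1

After press 3 at (4,0):
0 0 0 0
0 0 0 0
0 0 0 0
0 0 0 1
0 0 1 1

After press 4 at (4,3):
0 0 0 0
0 0 0 0
0 0 0 0
0 0 0 0
0 0 0 0

Lights still on: 0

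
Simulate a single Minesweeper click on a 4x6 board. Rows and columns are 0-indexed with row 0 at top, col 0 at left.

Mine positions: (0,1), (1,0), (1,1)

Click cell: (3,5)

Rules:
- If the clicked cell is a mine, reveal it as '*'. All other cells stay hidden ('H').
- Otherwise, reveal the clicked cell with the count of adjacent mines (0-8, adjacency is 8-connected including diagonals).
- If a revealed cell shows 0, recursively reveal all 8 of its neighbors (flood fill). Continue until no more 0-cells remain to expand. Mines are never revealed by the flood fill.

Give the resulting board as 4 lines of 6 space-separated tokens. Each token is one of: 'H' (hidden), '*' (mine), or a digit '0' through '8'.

H H 2 0 0 0
H H 2 0 0 0
2 2 1 0 0 0
0 0 0 0 0 0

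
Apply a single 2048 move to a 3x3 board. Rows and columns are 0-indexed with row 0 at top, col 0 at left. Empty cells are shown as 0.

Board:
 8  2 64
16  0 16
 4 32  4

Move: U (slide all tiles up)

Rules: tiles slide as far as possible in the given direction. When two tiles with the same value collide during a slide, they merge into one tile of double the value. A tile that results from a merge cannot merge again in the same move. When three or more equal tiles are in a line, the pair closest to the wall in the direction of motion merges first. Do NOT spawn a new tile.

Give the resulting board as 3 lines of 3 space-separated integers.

Answer:  8  2 64
16 32 16
 4  0  4

Derivation:
Slide up:
col 0: [8, 16, 4] -> [8, 16, 4]
col 1: [2, 0, 32] -> [2, 32, 0]
col 2: [64, 16, 4] -> [64, 16, 4]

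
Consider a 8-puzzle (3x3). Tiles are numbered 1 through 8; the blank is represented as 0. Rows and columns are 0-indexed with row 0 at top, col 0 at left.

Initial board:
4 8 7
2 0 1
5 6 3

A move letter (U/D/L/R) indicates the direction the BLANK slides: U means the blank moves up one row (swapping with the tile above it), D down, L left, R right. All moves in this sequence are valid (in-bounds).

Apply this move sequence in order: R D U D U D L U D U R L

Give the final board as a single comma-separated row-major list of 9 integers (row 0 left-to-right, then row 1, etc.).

Answer: 4, 8, 7, 2, 0, 3, 5, 1, 6

Derivation:
After move 1 (R):
4 8 7
2 1 0
5 6 3

After move 2 (D):
4 8 7
2 1 3
5 6 0

After move 3 (U):
4 8 7
2 1 0
5 6 3

After move 4 (D):
4 8 7
2 1 3
5 6 0

After move 5 (U):
4 8 7
2 1 0
5 6 3

After move 6 (D):
4 8 7
2 1 3
5 6 0

After move 7 (L):
4 8 7
2 1 3
5 0 6

After move 8 (U):
4 8 7
2 0 3
5 1 6

After move 9 (D):
4 8 7
2 1 3
5 0 6

After move 10 (U):
4 8 7
2 0 3
5 1 6

After move 11 (R):
4 8 7
2 3 0
5 1 6

After move 12 (L):
4 8 7
2 0 3
5 1 6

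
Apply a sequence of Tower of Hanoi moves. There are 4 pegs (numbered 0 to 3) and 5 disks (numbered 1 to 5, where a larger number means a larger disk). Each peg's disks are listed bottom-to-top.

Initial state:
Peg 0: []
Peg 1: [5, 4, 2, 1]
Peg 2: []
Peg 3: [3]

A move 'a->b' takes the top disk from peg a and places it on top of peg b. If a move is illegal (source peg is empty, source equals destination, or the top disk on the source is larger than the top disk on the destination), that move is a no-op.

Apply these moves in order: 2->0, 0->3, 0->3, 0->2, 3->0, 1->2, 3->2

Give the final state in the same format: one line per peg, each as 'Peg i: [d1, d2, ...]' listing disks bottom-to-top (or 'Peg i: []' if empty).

After move 1 (2->0):
Peg 0: []
Peg 1: [5, 4, 2, 1]
Peg 2: []
Peg 3: [3]

After move 2 (0->3):
Peg 0: []
Peg 1: [5, 4, 2, 1]
Peg 2: []
Peg 3: [3]

After move 3 (0->3):
Peg 0: []
Peg 1: [5, 4, 2, 1]
Peg 2: []
Peg 3: [3]

After move 4 (0->2):
Peg 0: []
Peg 1: [5, 4, 2, 1]
Peg 2: []
Peg 3: [3]

After move 5 (3->0):
Peg 0: [3]
Peg 1: [5, 4, 2, 1]
Peg 2: []
Peg 3: []

After move 6 (1->2):
Peg 0: [3]
Peg 1: [5, 4, 2]
Peg 2: [1]
Peg 3: []

After move 7 (3->2):
Peg 0: [3]
Peg 1: [5, 4, 2]
Peg 2: [1]
Peg 3: []

Answer: Peg 0: [3]
Peg 1: [5, 4, 2]
Peg 2: [1]
Peg 3: []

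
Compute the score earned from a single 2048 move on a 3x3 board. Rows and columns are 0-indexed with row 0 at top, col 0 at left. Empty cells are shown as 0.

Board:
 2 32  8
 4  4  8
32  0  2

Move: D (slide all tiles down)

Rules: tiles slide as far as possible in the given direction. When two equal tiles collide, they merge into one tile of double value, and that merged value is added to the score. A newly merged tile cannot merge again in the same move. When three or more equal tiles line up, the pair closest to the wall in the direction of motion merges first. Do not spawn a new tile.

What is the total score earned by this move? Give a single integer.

Answer: 16

Derivation:
Slide down:
col 0: [2, 4, 32] -> [2, 4, 32]  score +0 (running 0)
col 1: [32, 4, 0] -> [0, 32, 4]  score +0 (running 0)
col 2: [8, 8, 2] -> [0, 16, 2]  score +16 (running 16)
Board after move:
 2  0  0
 4 32 16
32  4  2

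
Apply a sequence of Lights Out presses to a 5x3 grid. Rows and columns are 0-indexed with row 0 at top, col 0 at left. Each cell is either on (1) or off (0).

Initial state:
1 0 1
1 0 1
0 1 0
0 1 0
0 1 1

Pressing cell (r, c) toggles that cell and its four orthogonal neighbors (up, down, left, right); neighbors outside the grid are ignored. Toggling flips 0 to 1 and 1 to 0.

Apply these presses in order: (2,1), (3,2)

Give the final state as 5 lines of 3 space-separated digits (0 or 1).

After press 1 at (2,1):
1 0 1
1 1 1
1 0 1
0 0 0
0 1 1

After press 2 at (3,2):
1 0 1
1 1 1
1 0 0
0 1 1
0 1 0

Answer: 1 0 1
1 1 1
1 0 0
0 1 1
0 1 0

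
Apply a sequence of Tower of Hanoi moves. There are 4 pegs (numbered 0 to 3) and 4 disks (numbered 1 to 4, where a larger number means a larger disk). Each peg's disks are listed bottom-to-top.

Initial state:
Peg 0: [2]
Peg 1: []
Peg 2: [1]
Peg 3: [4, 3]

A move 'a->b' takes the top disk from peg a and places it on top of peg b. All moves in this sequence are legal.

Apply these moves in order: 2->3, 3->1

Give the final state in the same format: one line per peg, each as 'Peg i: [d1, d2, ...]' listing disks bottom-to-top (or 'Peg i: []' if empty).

After move 1 (2->3):
Peg 0: [2]
Peg 1: []
Peg 2: []
Peg 3: [4, 3, 1]

After move 2 (3->1):
Peg 0: [2]
Peg 1: [1]
Peg 2: []
Peg 3: [4, 3]

Answer: Peg 0: [2]
Peg 1: [1]
Peg 2: []
Peg 3: [4, 3]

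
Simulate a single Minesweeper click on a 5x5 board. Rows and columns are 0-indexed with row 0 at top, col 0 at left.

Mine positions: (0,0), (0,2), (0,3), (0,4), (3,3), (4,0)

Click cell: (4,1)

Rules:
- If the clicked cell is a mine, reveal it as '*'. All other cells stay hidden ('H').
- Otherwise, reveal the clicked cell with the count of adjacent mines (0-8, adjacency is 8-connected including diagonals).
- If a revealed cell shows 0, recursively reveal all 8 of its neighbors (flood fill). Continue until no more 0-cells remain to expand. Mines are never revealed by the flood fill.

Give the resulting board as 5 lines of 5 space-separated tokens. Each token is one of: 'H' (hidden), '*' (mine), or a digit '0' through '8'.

H H H H H
H H H H H
H H H H H
H H H H H
H 1 H H H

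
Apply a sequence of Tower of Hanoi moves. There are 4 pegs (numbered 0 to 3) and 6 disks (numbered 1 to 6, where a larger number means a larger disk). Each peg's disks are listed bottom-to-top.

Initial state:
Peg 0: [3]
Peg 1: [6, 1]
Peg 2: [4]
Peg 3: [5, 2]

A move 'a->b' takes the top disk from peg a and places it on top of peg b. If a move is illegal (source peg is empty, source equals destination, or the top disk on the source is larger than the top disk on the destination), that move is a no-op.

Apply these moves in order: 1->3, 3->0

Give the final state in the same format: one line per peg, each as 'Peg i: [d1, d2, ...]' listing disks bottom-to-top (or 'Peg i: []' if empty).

After move 1 (1->3):
Peg 0: [3]
Peg 1: [6]
Peg 2: [4]
Peg 3: [5, 2, 1]

After move 2 (3->0):
Peg 0: [3, 1]
Peg 1: [6]
Peg 2: [4]
Peg 3: [5, 2]

Answer: Peg 0: [3, 1]
Peg 1: [6]
Peg 2: [4]
Peg 3: [5, 2]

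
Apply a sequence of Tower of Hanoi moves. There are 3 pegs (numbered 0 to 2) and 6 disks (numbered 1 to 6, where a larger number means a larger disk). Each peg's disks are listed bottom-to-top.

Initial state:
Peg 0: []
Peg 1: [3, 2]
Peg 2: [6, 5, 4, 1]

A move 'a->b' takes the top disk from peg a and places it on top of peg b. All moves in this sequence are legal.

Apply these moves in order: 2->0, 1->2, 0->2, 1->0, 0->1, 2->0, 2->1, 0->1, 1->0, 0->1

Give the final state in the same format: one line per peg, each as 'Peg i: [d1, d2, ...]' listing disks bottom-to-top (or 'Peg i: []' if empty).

Answer: Peg 0: []
Peg 1: [3, 2, 1]
Peg 2: [6, 5, 4]

Derivation:
After move 1 (2->0):
Peg 0: [1]
Peg 1: [3, 2]
Peg 2: [6, 5, 4]

After move 2 (1->2):
Peg 0: [1]
Peg 1: [3]
Peg 2: [6, 5, 4, 2]

After move 3 (0->2):
Peg 0: []
Peg 1: [3]
Peg 2: [6, 5, 4, 2, 1]

After move 4 (1->0):
Peg 0: [3]
Peg 1: []
Peg 2: [6, 5, 4, 2, 1]

After move 5 (0->1):
Peg 0: []
Peg 1: [3]
Peg 2: [6, 5, 4, 2, 1]

After move 6 (2->0):
Peg 0: [1]
Peg 1: [3]
Peg 2: [6, 5, 4, 2]

After move 7 (2->1):
Peg 0: [1]
Peg 1: [3, 2]
Peg 2: [6, 5, 4]

After move 8 (0->1):
Peg 0: []
Peg 1: [3, 2, 1]
Peg 2: [6, 5, 4]

After move 9 (1->0):
Peg 0: [1]
Peg 1: [3, 2]
Peg 2: [6, 5, 4]

After move 10 (0->1):
Peg 0: []
Peg 1: [3, 2, 1]
Peg 2: [6, 5, 4]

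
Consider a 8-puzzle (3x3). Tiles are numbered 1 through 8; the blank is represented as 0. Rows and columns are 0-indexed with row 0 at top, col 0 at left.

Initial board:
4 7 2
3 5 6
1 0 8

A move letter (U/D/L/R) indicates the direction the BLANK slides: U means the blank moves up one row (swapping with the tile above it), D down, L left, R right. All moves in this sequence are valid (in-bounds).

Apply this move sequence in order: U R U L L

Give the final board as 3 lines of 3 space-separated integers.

After move 1 (U):
4 7 2
3 0 6
1 5 8

After move 2 (R):
4 7 2
3 6 0
1 5 8

After move 3 (U):
4 7 0
3 6 2
1 5 8

After move 4 (L):
4 0 7
3 6 2
1 5 8

After move 5 (L):
0 4 7
3 6 2
1 5 8

Answer: 0 4 7
3 6 2
1 5 8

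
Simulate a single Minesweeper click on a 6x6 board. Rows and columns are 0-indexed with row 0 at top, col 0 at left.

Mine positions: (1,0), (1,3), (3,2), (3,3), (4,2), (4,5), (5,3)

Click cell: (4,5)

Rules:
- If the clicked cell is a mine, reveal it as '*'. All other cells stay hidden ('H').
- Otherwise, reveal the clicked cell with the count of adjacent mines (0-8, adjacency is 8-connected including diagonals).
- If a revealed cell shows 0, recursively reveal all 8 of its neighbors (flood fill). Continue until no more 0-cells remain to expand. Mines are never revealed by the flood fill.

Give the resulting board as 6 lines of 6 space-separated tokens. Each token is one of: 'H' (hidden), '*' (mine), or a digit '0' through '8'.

H H H H H H
H H H H H H
H H H H H H
H H H H H H
H H H H H *
H H H H H H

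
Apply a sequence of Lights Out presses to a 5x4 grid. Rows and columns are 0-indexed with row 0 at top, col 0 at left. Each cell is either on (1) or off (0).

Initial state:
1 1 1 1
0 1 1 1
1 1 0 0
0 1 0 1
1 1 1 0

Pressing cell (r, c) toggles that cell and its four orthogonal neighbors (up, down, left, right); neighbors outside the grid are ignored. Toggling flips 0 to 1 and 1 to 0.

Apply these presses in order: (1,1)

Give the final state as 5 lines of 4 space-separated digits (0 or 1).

Answer: 1 0 1 1
1 0 0 1
1 0 0 0
0 1 0 1
1 1 1 0

Derivation:
After press 1 at (1,1):
1 0 1 1
1 0 0 1
1 0 0 0
0 1 0 1
1 1 1 0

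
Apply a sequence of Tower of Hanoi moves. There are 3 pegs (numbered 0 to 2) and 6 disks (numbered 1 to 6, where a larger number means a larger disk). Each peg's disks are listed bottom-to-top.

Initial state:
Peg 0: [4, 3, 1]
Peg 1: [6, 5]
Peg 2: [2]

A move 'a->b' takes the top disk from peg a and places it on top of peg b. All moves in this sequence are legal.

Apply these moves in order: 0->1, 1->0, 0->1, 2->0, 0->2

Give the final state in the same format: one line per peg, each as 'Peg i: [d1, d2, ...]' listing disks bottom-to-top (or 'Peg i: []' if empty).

Answer: Peg 0: [4, 3]
Peg 1: [6, 5, 1]
Peg 2: [2]

Derivation:
After move 1 (0->1):
Peg 0: [4, 3]
Peg 1: [6, 5, 1]
Peg 2: [2]

After move 2 (1->0):
Peg 0: [4, 3, 1]
Peg 1: [6, 5]
Peg 2: [2]

After move 3 (0->1):
Peg 0: [4, 3]
Peg 1: [6, 5, 1]
Peg 2: [2]

After move 4 (2->0):
Peg 0: [4, 3, 2]
Peg 1: [6, 5, 1]
Peg 2: []

After move 5 (0->2):
Peg 0: [4, 3]
Peg 1: [6, 5, 1]
Peg 2: [2]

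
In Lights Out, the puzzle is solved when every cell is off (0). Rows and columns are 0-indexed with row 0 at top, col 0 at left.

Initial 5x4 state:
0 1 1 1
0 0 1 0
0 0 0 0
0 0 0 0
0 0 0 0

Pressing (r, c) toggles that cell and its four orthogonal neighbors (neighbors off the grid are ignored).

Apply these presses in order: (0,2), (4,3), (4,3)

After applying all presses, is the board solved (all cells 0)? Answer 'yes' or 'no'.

Answer: yes

Derivation:
After press 1 at (0,2):
0 0 0 0
0 0 0 0
0 0 0 0
0 0 0 0
0 0 0 0

After press 2 at (4,3):
0 0 0 0
0 0 0 0
0 0 0 0
0 0 0 1
0 0 1 1

After press 3 at (4,3):
0 0 0 0
0 0 0 0
0 0 0 0
0 0 0 0
0 0 0 0

Lights still on: 0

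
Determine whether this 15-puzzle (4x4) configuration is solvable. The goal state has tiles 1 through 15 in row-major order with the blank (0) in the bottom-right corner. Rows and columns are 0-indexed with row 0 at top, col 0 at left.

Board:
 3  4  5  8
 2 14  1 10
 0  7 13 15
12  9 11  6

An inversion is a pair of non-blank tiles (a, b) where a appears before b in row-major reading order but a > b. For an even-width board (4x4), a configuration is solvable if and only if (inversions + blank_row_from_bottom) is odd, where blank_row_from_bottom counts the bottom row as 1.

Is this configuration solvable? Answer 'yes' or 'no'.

Inversions: 36
Blank is in row 2 (0-indexed from top), which is row 2 counting from the bottom (bottom = 1).
36 + 2 = 38, which is even, so the puzzle is not solvable.

Answer: no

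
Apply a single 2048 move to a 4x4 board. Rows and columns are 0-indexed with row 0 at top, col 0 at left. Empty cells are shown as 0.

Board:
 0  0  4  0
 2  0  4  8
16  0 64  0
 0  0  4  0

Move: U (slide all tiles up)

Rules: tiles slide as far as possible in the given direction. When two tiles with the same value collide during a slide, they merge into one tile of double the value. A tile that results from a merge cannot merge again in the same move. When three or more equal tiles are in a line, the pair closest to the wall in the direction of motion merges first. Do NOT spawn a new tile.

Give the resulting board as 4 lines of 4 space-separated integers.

Answer:  2  0  8  8
16  0 64  0
 0  0  4  0
 0  0  0  0

Derivation:
Slide up:
col 0: [0, 2, 16, 0] -> [2, 16, 0, 0]
col 1: [0, 0, 0, 0] -> [0, 0, 0, 0]
col 2: [4, 4, 64, 4] -> [8, 64, 4, 0]
col 3: [0, 8, 0, 0] -> [8, 0, 0, 0]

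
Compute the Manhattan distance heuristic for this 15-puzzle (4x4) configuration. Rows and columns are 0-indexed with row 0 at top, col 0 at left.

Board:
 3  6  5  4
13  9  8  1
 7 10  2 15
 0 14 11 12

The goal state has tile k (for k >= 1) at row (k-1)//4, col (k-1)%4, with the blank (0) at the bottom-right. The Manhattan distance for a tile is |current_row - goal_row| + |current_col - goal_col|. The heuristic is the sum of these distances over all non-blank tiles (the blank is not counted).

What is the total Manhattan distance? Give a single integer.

Tile 3: at (0,0), goal (0,2), distance |0-0|+|0-2| = 2
Tile 6: at (0,1), goal (1,1), distance |0-1|+|1-1| = 1
Tile 5: at (0,2), goal (1,0), distance |0-1|+|2-0| = 3
Tile 4: at (0,3), goal (0,3), distance |0-0|+|3-3| = 0
Tile 13: at (1,0), goal (3,0), distance |1-3|+|0-0| = 2
Tile 9: at (1,1), goal (2,0), distance |1-2|+|1-0| = 2
Tile 8: at (1,2), goal (1,3), distance |1-1|+|2-3| = 1
Tile 1: at (1,3), goal (0,0), distance |1-0|+|3-0| = 4
Tile 7: at (2,0), goal (1,2), distance |2-1|+|0-2| = 3
Tile 10: at (2,1), goal (2,1), distance |2-2|+|1-1| = 0
Tile 2: at (2,2), goal (0,1), distance |2-0|+|2-1| = 3
Tile 15: at (2,3), goal (3,2), distance |2-3|+|3-2| = 2
Tile 14: at (3,1), goal (3,1), distance |3-3|+|1-1| = 0
Tile 11: at (3,2), goal (2,2), distance |3-2|+|2-2| = 1
Tile 12: at (3,3), goal (2,3), distance |3-2|+|3-3| = 1
Sum: 2 + 1 + 3 + 0 + 2 + 2 + 1 + 4 + 3 + 0 + 3 + 2 + 0 + 1 + 1 = 25

Answer: 25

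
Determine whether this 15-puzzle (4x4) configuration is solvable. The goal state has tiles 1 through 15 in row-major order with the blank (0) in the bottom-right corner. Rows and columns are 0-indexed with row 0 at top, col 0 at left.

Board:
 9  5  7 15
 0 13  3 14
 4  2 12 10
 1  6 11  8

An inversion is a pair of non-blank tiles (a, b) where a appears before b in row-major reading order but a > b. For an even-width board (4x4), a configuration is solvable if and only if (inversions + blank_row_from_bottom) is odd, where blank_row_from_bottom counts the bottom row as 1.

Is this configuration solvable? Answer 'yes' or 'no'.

Answer: no

Derivation:
Inversions: 59
Blank is in row 1 (0-indexed from top), which is row 3 counting from the bottom (bottom = 1).
59 + 3 = 62, which is even, so the puzzle is not solvable.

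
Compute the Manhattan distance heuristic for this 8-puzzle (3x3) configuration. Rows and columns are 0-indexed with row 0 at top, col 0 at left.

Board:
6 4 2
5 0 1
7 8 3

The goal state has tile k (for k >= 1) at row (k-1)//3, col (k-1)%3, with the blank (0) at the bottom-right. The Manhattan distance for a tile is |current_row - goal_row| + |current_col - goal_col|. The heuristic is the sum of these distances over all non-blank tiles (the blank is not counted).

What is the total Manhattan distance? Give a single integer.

Tile 6: (0,0)->(1,2) = 3
Tile 4: (0,1)->(1,0) = 2
Tile 2: (0,2)->(0,1) = 1
Tile 5: (1,0)->(1,1) = 1
Tile 1: (1,2)->(0,0) = 3
Tile 7: (2,0)->(2,0) = 0
Tile 8: (2,1)->(2,1) = 0
Tile 3: (2,2)->(0,2) = 2
Sum: 3 + 2 + 1 + 1 + 3 + 0 + 0 + 2 = 12

Answer: 12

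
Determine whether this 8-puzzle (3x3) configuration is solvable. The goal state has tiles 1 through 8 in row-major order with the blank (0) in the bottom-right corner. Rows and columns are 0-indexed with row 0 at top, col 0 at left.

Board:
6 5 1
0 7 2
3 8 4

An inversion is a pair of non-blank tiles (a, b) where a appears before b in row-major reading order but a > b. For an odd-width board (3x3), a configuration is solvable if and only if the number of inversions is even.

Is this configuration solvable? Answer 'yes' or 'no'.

Inversions (pairs i<j in row-major order where tile[i] > tile[j] > 0): 13
13 is odd, so the puzzle is not solvable.

Answer: no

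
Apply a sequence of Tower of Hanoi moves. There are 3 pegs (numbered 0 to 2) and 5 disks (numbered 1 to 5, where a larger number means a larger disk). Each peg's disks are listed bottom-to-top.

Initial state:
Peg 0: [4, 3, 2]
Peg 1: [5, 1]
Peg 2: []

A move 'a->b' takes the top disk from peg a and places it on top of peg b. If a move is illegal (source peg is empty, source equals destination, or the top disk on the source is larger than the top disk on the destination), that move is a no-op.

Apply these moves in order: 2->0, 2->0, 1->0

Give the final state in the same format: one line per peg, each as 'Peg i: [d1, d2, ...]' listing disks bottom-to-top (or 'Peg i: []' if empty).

Answer: Peg 0: [4, 3, 2, 1]
Peg 1: [5]
Peg 2: []

Derivation:
After move 1 (2->0):
Peg 0: [4, 3, 2]
Peg 1: [5, 1]
Peg 2: []

After move 2 (2->0):
Peg 0: [4, 3, 2]
Peg 1: [5, 1]
Peg 2: []

After move 3 (1->0):
Peg 0: [4, 3, 2, 1]
Peg 1: [5]
Peg 2: []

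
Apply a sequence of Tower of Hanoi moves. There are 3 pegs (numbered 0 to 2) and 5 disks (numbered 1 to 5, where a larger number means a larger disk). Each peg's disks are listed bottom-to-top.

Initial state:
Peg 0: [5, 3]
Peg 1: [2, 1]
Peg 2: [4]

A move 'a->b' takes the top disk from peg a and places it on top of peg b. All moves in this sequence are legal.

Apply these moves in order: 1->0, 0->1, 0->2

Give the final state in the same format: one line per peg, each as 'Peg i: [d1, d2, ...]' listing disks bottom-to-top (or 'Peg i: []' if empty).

After move 1 (1->0):
Peg 0: [5, 3, 1]
Peg 1: [2]
Peg 2: [4]

After move 2 (0->1):
Peg 0: [5, 3]
Peg 1: [2, 1]
Peg 2: [4]

After move 3 (0->2):
Peg 0: [5]
Peg 1: [2, 1]
Peg 2: [4, 3]

Answer: Peg 0: [5]
Peg 1: [2, 1]
Peg 2: [4, 3]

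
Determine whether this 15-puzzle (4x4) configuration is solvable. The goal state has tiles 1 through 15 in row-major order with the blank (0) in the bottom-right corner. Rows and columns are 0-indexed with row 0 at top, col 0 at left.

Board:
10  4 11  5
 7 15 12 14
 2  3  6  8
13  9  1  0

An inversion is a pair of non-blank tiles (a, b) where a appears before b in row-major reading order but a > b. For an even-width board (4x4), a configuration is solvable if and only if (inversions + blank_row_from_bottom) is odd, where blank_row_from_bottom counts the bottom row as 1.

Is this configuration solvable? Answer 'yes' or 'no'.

Inversions: 56
Blank is in row 3 (0-indexed from top), which is row 1 counting from the bottom (bottom = 1).
56 + 1 = 57, which is odd, so the puzzle is solvable.

Answer: yes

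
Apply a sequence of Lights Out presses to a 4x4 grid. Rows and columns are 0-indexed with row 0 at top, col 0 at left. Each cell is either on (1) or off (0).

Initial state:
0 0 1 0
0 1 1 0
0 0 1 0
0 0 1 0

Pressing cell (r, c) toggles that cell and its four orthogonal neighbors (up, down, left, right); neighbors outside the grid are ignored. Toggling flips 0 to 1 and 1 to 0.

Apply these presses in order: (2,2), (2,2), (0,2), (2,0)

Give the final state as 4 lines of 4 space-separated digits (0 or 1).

Answer: 0 1 0 1
1 1 0 0
1 1 1 0
1 0 1 0

Derivation:
After press 1 at (2,2):
0 0 1 0
0 1 0 0
0 1 0 1
0 0 0 0

After press 2 at (2,2):
0 0 1 0
0 1 1 0
0 0 1 0
0 0 1 0

After press 3 at (0,2):
0 1 0 1
0 1 0 0
0 0 1 0
0 0 1 0

After press 4 at (2,0):
0 1 0 1
1 1 0 0
1 1 1 0
1 0 1 0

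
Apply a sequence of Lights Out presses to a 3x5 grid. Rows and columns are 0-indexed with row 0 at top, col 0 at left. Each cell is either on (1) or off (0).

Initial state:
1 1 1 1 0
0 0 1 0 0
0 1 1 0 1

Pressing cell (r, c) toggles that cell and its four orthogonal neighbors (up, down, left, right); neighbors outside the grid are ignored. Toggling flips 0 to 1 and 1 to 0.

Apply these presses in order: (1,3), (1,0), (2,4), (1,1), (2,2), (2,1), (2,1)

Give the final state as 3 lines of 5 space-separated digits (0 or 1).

After press 1 at (1,3):
1 1 1 0 0
0 0 0 1 1
0 1 1 1 1

After press 2 at (1,0):
0 1 1 0 0
1 1 0 1 1
1 1 1 1 1

After press 3 at (2,4):
0 1 1 0 0
1 1 0 1 0
1 1 1 0 0

After press 4 at (1,1):
0 0 1 0 0
0 0 1 1 0
1 0 1 0 0

After press 5 at (2,2):
0 0 1 0 0
0 0 0 1 0
1 1 0 1 0

After press 6 at (2,1):
0 0 1 0 0
0 1 0 1 0
0 0 1 1 0

After press 7 at (2,1):
0 0 1 0 0
0 0 0 1 0
1 1 0 1 0

Answer: 0 0 1 0 0
0 0 0 1 0
1 1 0 1 0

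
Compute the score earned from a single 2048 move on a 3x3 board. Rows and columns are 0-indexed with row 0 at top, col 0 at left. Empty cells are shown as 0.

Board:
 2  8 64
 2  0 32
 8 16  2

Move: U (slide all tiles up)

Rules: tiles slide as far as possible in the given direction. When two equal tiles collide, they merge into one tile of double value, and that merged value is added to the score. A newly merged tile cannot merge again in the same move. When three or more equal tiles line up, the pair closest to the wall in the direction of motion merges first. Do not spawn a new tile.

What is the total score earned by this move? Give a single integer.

Answer: 4

Derivation:
Slide up:
col 0: [2, 2, 8] -> [4, 8, 0]  score +4 (running 4)
col 1: [8, 0, 16] -> [8, 16, 0]  score +0 (running 4)
col 2: [64, 32, 2] -> [64, 32, 2]  score +0 (running 4)
Board after move:
 4  8 64
 8 16 32
 0  0  2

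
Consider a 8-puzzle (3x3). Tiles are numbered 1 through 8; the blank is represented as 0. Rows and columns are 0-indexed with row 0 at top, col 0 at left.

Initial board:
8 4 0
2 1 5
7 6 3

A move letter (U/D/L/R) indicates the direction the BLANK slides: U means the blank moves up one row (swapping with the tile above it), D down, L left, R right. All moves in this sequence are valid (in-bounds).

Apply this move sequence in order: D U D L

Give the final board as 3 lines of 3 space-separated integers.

After move 1 (D):
8 4 5
2 1 0
7 6 3

After move 2 (U):
8 4 0
2 1 5
7 6 3

After move 3 (D):
8 4 5
2 1 0
7 6 3

After move 4 (L):
8 4 5
2 0 1
7 6 3

Answer: 8 4 5
2 0 1
7 6 3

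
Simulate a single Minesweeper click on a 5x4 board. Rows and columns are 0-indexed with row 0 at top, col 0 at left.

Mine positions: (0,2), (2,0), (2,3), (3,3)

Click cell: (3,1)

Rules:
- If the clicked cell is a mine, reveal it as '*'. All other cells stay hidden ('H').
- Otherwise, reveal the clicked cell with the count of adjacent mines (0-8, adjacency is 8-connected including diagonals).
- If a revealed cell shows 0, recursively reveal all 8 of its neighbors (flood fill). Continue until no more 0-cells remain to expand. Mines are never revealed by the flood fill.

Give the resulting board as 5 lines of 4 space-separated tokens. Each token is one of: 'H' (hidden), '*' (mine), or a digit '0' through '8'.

H H H H
H H H H
H H H H
H 1 H H
H H H H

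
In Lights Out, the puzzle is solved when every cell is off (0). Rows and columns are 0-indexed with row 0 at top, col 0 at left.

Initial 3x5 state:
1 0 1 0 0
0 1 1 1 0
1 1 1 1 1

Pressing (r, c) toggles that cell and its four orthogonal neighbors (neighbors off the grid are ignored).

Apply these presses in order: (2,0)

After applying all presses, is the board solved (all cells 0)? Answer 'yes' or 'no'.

Answer: no

Derivation:
After press 1 at (2,0):
1 0 1 0 0
1 1 1 1 0
0 0 1 1 1

Lights still on: 9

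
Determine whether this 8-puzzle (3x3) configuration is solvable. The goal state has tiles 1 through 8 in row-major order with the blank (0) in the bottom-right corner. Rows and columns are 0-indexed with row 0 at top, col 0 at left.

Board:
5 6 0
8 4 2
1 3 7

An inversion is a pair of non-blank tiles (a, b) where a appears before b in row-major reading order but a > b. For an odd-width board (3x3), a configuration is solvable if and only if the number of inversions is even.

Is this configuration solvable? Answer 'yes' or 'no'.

Answer: no

Derivation:
Inversions (pairs i<j in row-major order where tile[i] > tile[j] > 0): 17
17 is odd, so the puzzle is not solvable.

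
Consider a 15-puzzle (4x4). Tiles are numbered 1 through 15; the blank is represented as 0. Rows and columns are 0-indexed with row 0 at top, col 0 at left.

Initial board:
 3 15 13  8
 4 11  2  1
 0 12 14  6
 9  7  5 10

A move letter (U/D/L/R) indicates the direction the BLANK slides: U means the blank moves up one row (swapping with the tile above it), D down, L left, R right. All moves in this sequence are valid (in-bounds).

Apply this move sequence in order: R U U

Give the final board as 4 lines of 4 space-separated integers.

Answer:  3  0 13  8
 4 15  2  1
12 11 14  6
 9  7  5 10

Derivation:
After move 1 (R):
 3 15 13  8
 4 11  2  1
12  0 14  6
 9  7  5 10

After move 2 (U):
 3 15 13  8
 4  0  2  1
12 11 14  6
 9  7  5 10

After move 3 (U):
 3  0 13  8
 4 15  2  1
12 11 14  6
 9  7  5 10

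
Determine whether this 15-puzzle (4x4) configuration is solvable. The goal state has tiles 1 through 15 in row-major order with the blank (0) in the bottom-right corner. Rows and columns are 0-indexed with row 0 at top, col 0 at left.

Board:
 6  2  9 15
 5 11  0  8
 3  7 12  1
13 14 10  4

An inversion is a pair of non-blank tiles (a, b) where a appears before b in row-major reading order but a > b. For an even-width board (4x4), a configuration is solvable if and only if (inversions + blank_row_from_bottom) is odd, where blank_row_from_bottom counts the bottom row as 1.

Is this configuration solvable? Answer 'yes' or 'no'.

Answer: no

Derivation:
Inversions: 47
Blank is in row 1 (0-indexed from top), which is row 3 counting from the bottom (bottom = 1).
47 + 3 = 50, which is even, so the puzzle is not solvable.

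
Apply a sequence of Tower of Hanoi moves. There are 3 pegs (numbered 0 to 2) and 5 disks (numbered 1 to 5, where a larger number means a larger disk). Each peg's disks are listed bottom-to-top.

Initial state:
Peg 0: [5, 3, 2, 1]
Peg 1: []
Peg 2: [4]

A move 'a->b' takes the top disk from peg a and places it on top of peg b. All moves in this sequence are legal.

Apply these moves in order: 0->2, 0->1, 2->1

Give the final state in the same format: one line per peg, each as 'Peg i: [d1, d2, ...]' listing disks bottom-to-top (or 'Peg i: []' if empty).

After move 1 (0->2):
Peg 0: [5, 3, 2]
Peg 1: []
Peg 2: [4, 1]

After move 2 (0->1):
Peg 0: [5, 3]
Peg 1: [2]
Peg 2: [4, 1]

After move 3 (2->1):
Peg 0: [5, 3]
Peg 1: [2, 1]
Peg 2: [4]

Answer: Peg 0: [5, 3]
Peg 1: [2, 1]
Peg 2: [4]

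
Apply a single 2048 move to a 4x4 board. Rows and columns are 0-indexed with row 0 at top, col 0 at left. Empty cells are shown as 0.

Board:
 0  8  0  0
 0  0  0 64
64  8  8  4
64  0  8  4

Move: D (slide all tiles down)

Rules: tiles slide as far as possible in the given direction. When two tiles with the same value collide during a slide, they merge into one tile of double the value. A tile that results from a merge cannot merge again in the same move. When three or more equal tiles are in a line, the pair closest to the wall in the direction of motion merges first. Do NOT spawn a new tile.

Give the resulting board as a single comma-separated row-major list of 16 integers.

Answer: 0, 0, 0, 0, 0, 0, 0, 0, 0, 0, 0, 64, 128, 16, 16, 8

Derivation:
Slide down:
col 0: [0, 0, 64, 64] -> [0, 0, 0, 128]
col 1: [8, 0, 8, 0] -> [0, 0, 0, 16]
col 2: [0, 0, 8, 8] -> [0, 0, 0, 16]
col 3: [0, 64, 4, 4] -> [0, 0, 64, 8]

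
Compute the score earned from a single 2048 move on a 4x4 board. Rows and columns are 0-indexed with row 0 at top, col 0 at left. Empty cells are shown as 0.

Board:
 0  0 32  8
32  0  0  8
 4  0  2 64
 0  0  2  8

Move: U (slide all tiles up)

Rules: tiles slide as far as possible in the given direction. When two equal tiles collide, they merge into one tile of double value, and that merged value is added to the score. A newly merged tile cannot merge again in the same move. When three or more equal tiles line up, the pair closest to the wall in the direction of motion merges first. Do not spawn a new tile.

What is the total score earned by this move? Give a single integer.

Answer: 20

Derivation:
Slide up:
col 0: [0, 32, 4, 0] -> [32, 4, 0, 0]  score +0 (running 0)
col 1: [0, 0, 0, 0] -> [0, 0, 0, 0]  score +0 (running 0)
col 2: [32, 0, 2, 2] -> [32, 4, 0, 0]  score +4 (running 4)
col 3: [8, 8, 64, 8] -> [16, 64, 8, 0]  score +16 (running 20)
Board after move:
32  0 32 16
 4  0  4 64
 0  0  0  8
 0  0  0  0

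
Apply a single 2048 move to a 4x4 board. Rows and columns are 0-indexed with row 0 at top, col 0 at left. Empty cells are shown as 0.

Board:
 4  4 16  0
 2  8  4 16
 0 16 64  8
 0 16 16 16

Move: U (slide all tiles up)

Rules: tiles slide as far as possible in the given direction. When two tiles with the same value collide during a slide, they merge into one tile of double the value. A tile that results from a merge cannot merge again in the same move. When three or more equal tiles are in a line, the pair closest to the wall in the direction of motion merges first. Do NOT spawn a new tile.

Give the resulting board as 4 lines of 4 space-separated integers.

Answer:  4  4 16 16
 2  8  4  8
 0 32 64 16
 0  0 16  0

Derivation:
Slide up:
col 0: [4, 2, 0, 0] -> [4, 2, 0, 0]
col 1: [4, 8, 16, 16] -> [4, 8, 32, 0]
col 2: [16, 4, 64, 16] -> [16, 4, 64, 16]
col 3: [0, 16, 8, 16] -> [16, 8, 16, 0]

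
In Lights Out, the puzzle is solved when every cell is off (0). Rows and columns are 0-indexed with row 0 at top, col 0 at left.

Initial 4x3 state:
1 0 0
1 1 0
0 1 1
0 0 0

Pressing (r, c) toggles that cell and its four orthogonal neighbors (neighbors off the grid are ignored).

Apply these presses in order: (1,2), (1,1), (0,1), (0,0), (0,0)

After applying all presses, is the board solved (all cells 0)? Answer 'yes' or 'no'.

After press 1 at (1,2):
1 0 1
1 0 1
0 1 0
0 0 0

After press 2 at (1,1):
1 1 1
0 1 0
0 0 0
0 0 0

After press 3 at (0,1):
0 0 0
0 0 0
0 0 0
0 0 0

After press 4 at (0,0):
1 1 0
1 0 0
0 0 0
0 0 0

After press 5 at (0,0):
0 0 0
0 0 0
0 0 0
0 0 0

Lights still on: 0

Answer: yes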